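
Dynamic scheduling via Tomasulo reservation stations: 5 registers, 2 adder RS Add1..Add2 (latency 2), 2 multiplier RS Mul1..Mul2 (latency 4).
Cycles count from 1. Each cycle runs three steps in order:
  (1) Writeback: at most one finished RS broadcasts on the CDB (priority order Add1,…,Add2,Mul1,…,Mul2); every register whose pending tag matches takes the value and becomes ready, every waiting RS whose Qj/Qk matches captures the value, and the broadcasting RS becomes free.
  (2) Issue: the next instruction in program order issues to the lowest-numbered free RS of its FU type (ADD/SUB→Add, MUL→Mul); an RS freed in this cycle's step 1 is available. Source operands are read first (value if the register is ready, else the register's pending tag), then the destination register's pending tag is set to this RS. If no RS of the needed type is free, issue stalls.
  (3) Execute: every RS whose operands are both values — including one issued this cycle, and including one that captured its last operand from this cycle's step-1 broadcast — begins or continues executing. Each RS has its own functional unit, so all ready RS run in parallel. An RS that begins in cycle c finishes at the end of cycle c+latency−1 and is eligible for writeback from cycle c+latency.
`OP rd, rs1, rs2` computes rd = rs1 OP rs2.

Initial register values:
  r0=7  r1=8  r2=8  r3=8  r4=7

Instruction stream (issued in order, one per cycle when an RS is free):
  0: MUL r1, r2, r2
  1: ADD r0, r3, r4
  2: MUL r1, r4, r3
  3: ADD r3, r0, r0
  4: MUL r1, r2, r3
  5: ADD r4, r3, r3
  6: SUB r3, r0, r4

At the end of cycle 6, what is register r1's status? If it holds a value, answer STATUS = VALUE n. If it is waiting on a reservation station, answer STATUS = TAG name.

cycle 1: issue MUL r1<-Mul1 // r0:7,r1:Mul1,r2:8,r3:8,r4:7
cycle 2: issue ADD r0<-Add1 // r0:Add1,r1:Mul1,r2:8,r3:8,r4:7
cycle 3: issue MUL r1<-Mul2 // r0:Add1,r1:Mul2,r2:8,r3:8,r4:7
cycle 4: CDB Add1=15; issue ADD r3<-Add1 // r0:15,r1:Mul2,r2:8,r3:Add1,r4:7
cycle 5: CDB Mul1=64; issue MUL r1<-Mul1 // r0:15,r1:Mul1,r2:8,r3:Add1,r4:7
cycle 6: CDB Add1=30; issue ADD r4<-Add1 // r0:15,r1:Mul1,r2:8,r3:30,r4:Add1

STATUS = TAG Mul1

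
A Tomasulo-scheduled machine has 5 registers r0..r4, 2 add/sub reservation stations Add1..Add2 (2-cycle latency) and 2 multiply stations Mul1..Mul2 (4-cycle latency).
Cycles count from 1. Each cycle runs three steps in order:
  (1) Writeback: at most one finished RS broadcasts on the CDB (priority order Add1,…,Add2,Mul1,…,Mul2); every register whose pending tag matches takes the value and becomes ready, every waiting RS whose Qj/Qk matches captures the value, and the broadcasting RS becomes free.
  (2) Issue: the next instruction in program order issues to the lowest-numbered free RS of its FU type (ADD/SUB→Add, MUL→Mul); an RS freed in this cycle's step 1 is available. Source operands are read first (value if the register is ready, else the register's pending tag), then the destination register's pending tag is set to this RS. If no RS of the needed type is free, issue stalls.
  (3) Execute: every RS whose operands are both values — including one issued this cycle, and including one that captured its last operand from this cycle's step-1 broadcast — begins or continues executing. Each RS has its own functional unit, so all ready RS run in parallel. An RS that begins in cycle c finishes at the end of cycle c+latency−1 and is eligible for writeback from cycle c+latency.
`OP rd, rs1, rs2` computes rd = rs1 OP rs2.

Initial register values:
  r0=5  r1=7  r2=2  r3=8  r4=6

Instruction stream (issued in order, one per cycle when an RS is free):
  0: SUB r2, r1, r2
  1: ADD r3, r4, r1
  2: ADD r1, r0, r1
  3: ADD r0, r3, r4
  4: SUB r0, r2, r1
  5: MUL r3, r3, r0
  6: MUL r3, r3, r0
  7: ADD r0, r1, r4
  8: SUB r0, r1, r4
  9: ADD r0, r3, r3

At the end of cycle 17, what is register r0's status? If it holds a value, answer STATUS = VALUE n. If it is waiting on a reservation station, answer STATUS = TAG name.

STATUS = TAG Add1

c1: issue SUB r2<-Add1 | r0:5,r1:7,r2:Add1,r3:8,r4:6
c2: issue ADD r3<-Add2 | r0:5,r1:7,r2:Add1,r3:Add2,r4:6
c3: CDB Add1=5; issue ADD r1<-Add1 | r0:5,r1:Add1,r2:5,r3:Add2,r4:6
c4: CDB Add2=13; issue ADD r0<-Add2 | r0:Add2,r1:Add1,r2:5,r3:13,r4:6
c5: CDB Add1=12; issue SUB r0<-Add1 | r0:Add1,r1:12,r2:5,r3:13,r4:6
c6: CDB Add2=19; issue MUL r3<-Mul1 | r0:Add1,r1:12,r2:5,r3:Mul1,r4:6
c7: CDB Add1=-7; issue MUL r3<-Mul2 | r0:-7,r1:12,r2:5,r3:Mul2,r4:6
c8: issue ADD r0<-Add1 | r0:Add1,r1:12,r2:5,r3:Mul2,r4:6
c9: issue SUB r0<-Add2 | r0:Add2,r1:12,r2:5,r3:Mul2,r4:6
c10: CDB Add1=18; issue ADD r0<-Add1 | r0:Add1,r1:12,r2:5,r3:Mul2,r4:6
c11: CDB Add2=6 | r0:Add1,r1:12,r2:5,r3:Mul2,r4:6
c12: CDB Mul1=-91 | r0:Add1,r1:12,r2:5,r3:Mul2,r4:6
c13: - | r0:Add1,r1:12,r2:5,r3:Mul2,r4:6
c14: - | r0:Add1,r1:12,r2:5,r3:Mul2,r4:6
c15: - | r0:Add1,r1:12,r2:5,r3:Mul2,r4:6
c16: CDB Mul2=637 | r0:Add1,r1:12,r2:5,r3:637,r4:6
c17: - | r0:Add1,r1:12,r2:5,r3:637,r4:6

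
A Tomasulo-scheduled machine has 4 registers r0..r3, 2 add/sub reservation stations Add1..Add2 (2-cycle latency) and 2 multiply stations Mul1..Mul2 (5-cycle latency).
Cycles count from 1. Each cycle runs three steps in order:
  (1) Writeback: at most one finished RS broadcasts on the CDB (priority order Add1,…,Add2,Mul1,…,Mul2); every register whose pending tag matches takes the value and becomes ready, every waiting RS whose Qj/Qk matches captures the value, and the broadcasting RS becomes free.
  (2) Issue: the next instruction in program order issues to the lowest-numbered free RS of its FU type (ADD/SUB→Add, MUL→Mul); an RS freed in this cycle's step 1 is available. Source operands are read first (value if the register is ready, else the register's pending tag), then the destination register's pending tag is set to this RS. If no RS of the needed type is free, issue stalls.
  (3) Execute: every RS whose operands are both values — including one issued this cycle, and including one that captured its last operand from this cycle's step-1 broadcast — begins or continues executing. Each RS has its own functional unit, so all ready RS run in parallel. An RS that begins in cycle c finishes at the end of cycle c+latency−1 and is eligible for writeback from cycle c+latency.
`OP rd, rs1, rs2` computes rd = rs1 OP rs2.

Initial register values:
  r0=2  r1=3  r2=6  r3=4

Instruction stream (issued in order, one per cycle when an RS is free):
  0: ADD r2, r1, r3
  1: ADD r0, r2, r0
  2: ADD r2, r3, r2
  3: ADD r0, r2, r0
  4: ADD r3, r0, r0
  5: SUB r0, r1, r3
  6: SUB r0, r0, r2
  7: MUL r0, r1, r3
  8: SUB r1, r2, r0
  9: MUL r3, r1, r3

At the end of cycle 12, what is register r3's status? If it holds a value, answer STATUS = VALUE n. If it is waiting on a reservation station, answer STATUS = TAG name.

cycle 1: issue ADD r2<-Add1 // r0:2,r1:3,r2:Add1,r3:4
cycle 2: issue ADD r0<-Add2 // r0:Add2,r1:3,r2:Add1,r3:4
cycle 3: CDB Add1=7; issue ADD r2<-Add1 // r0:Add2,r1:3,r2:Add1,r3:4
cycle 4: stall // r0:Add2,r1:3,r2:Add1,r3:4
cycle 5: CDB Add1=11; issue ADD r0<-Add1 // r0:Add1,r1:3,r2:11,r3:4
cycle 6: CDB Add2=9; issue ADD r3<-Add2 // r0:Add1,r1:3,r2:11,r3:Add2
cycle 7: stall // r0:Add1,r1:3,r2:11,r3:Add2
cycle 8: CDB Add1=20; issue SUB r0<-Add1 // r0:Add1,r1:3,r2:11,r3:Add2
cycle 9: stall // r0:Add1,r1:3,r2:11,r3:Add2
cycle 10: CDB Add2=40; issue SUB r0<-Add2 // r0:Add2,r1:3,r2:11,r3:40
cycle 11: issue MUL r0<-Mul1 // r0:Mul1,r1:3,r2:11,r3:40
cycle 12: CDB Add1=-37; issue SUB r1<-Add1 // r0:Mul1,r1:Add1,r2:11,r3:40

STATUS = VALUE 40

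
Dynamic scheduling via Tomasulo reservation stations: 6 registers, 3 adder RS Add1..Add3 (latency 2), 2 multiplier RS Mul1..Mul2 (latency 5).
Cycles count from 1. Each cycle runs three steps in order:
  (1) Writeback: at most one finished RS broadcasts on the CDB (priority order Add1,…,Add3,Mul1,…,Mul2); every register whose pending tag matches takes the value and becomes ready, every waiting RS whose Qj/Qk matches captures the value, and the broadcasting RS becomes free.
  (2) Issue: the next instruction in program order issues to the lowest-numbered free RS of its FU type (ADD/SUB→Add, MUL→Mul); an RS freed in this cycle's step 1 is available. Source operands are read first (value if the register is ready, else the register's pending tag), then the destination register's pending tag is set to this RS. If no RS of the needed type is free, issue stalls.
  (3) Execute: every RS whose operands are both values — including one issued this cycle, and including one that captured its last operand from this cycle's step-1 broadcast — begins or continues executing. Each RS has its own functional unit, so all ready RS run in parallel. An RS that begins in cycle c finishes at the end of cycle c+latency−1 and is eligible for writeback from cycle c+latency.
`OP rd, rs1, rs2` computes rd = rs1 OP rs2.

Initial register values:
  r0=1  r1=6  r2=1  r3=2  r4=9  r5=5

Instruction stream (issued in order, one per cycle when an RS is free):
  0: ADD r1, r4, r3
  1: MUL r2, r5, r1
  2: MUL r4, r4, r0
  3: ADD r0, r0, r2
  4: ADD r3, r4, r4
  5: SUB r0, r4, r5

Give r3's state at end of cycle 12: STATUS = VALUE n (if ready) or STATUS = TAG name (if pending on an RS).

cycle 1: issue ADD r1<-Add1 // r0:1,r1:Add1,r2:1,r3:2,r4:9,r5:5
cycle 2: issue MUL r2<-Mul1 // r0:1,r1:Add1,r2:Mul1,r3:2,r4:9,r5:5
cycle 3: CDB Add1=11; issue MUL r4<-Mul2 // r0:1,r1:11,r2:Mul1,r3:2,r4:Mul2,r5:5
cycle 4: issue ADD r0<-Add1 // r0:Add1,r1:11,r2:Mul1,r3:2,r4:Mul2,r5:5
cycle 5: issue ADD r3<-Add2 // r0:Add1,r1:11,r2:Mul1,r3:Add2,r4:Mul2,r5:5
cycle 6: issue SUB r0<-Add3 // r0:Add3,r1:11,r2:Mul1,r3:Add2,r4:Mul2,r5:5
cycle 7: - // r0:Add3,r1:11,r2:Mul1,r3:Add2,r4:Mul2,r5:5
cycle 8: CDB Mul1=55 // r0:Add3,r1:11,r2:55,r3:Add2,r4:Mul2,r5:5
cycle 9: CDB Mul2=9 // r0:Add3,r1:11,r2:55,r3:Add2,r4:9,r5:5
cycle 10: CDB Add1=56 // r0:Add3,r1:11,r2:55,r3:Add2,r4:9,r5:5
cycle 11: CDB Add2=18 // r0:Add3,r1:11,r2:55,r3:18,r4:9,r5:5
cycle 12: CDB Add3=4 // r0:4,r1:11,r2:55,r3:18,r4:9,r5:5

STATUS = VALUE 18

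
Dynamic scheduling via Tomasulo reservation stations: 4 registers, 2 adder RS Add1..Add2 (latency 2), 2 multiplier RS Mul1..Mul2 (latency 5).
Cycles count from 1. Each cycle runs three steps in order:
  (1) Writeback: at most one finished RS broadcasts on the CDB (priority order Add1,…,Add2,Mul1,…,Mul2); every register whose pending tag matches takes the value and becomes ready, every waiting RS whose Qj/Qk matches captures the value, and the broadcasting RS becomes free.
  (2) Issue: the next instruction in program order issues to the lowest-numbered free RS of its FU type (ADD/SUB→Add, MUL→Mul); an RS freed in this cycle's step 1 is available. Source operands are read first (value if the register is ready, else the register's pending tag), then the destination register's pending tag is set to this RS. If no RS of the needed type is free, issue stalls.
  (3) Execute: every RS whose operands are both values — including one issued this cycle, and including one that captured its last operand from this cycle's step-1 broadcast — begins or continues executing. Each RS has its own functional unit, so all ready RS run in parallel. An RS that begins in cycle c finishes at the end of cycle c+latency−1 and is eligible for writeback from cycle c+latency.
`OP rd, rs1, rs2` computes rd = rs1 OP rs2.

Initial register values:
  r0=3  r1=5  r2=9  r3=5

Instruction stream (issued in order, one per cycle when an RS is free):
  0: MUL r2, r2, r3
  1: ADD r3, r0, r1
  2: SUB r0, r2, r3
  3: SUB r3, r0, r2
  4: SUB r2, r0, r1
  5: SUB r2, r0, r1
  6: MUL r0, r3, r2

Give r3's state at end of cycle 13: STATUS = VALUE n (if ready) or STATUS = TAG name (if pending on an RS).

STATUS = VALUE -8

c1: issue MUL r2<-Mul1 | r0:3,r1:5,r2:Mul1,r3:5
c2: issue ADD r3<-Add1 | r0:3,r1:5,r2:Mul1,r3:Add1
c3: issue SUB r0<-Add2 | r0:Add2,r1:5,r2:Mul1,r3:Add1
c4: CDB Add1=8; issue SUB r3<-Add1 | r0:Add2,r1:5,r2:Mul1,r3:Add1
c5: stall | r0:Add2,r1:5,r2:Mul1,r3:Add1
c6: CDB Mul1=45; stall | r0:Add2,r1:5,r2:45,r3:Add1
c7: stall | r0:Add2,r1:5,r2:45,r3:Add1
c8: CDB Add2=37; issue SUB r2<-Add2 | r0:37,r1:5,r2:Add2,r3:Add1
c9: stall | r0:37,r1:5,r2:Add2,r3:Add1
c10: CDB Add1=-8; issue SUB r2<-Add1 | r0:37,r1:5,r2:Add1,r3:-8
c11: CDB Add2=32; issue MUL r0<-Mul1 | r0:Mul1,r1:5,r2:Add1,r3:-8
c12: CDB Add1=32 | r0:Mul1,r1:5,r2:32,r3:-8
c13: - | r0:Mul1,r1:5,r2:32,r3:-8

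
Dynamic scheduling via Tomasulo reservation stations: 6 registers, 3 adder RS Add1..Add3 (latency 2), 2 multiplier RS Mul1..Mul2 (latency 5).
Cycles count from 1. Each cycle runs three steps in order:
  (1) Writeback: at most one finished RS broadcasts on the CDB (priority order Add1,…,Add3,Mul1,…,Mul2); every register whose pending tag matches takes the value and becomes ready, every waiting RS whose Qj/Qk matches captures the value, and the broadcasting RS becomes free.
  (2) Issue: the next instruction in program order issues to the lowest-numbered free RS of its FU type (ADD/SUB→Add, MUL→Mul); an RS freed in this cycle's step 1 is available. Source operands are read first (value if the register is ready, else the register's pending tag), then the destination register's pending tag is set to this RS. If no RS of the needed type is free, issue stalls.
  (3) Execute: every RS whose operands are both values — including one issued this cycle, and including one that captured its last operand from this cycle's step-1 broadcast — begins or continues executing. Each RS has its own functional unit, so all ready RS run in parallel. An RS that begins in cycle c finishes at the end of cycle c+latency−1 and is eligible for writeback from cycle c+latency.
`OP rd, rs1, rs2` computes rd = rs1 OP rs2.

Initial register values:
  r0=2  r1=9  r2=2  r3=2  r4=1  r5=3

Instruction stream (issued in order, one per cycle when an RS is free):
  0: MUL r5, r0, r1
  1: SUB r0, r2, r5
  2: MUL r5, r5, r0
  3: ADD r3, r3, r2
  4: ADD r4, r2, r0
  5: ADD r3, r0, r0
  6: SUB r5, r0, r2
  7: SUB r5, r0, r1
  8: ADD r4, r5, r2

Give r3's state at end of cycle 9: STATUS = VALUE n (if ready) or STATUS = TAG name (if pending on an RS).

cycle 1: issue MUL r5<-Mul1 // r0:2,r1:9,r2:2,r3:2,r4:1,r5:Mul1
cycle 2: issue SUB r0<-Add1 // r0:Add1,r1:9,r2:2,r3:2,r4:1,r5:Mul1
cycle 3: issue MUL r5<-Mul2 // r0:Add1,r1:9,r2:2,r3:2,r4:1,r5:Mul2
cycle 4: issue ADD r3<-Add2 // r0:Add1,r1:9,r2:2,r3:Add2,r4:1,r5:Mul2
cycle 5: issue ADD r4<-Add3 // r0:Add1,r1:9,r2:2,r3:Add2,r4:Add3,r5:Mul2
cycle 6: CDB Add2=4; issue ADD r3<-Add2 // r0:Add1,r1:9,r2:2,r3:Add2,r4:Add3,r5:Mul2
cycle 7: CDB Mul1=18; stall // r0:Add1,r1:9,r2:2,r3:Add2,r4:Add3,r5:Mul2
cycle 8: stall // r0:Add1,r1:9,r2:2,r3:Add2,r4:Add3,r5:Mul2
cycle 9: CDB Add1=-16; issue SUB r5<-Add1 // r0:-16,r1:9,r2:2,r3:Add2,r4:Add3,r5:Add1

STATUS = TAG Add2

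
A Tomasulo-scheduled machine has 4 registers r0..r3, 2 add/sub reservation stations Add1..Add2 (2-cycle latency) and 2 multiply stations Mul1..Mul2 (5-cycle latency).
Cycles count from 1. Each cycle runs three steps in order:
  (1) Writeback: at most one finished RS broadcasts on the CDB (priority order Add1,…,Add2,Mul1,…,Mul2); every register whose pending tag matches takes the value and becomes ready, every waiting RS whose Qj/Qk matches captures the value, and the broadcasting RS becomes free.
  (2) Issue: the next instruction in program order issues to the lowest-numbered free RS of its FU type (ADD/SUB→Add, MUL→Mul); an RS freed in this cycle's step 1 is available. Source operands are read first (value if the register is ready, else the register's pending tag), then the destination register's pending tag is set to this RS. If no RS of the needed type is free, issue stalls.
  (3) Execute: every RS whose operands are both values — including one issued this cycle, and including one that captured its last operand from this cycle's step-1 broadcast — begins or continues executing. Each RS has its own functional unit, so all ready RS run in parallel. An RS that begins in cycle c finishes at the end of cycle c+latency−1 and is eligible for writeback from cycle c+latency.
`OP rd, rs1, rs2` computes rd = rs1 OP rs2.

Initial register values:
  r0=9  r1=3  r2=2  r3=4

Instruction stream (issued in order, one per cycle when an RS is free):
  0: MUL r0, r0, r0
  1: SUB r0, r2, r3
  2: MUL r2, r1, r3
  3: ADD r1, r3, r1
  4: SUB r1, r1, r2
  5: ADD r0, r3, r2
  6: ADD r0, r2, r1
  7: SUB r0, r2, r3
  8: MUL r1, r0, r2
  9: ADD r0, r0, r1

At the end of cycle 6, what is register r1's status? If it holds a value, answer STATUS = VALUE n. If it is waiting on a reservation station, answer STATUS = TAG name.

STATUS = TAG Add2

cycle 1: issue MUL r0<-Mul1 // r0:Mul1,r1:3,r2:2,r3:4
cycle 2: issue SUB r0<-Add1 // r0:Add1,r1:3,r2:2,r3:4
cycle 3: issue MUL r2<-Mul2 // r0:Add1,r1:3,r2:Mul2,r3:4
cycle 4: CDB Add1=-2; issue ADD r1<-Add1 // r0:-2,r1:Add1,r2:Mul2,r3:4
cycle 5: issue SUB r1<-Add2 // r0:-2,r1:Add2,r2:Mul2,r3:4
cycle 6: CDB Add1=7; issue ADD r0<-Add1 // r0:Add1,r1:Add2,r2:Mul2,r3:4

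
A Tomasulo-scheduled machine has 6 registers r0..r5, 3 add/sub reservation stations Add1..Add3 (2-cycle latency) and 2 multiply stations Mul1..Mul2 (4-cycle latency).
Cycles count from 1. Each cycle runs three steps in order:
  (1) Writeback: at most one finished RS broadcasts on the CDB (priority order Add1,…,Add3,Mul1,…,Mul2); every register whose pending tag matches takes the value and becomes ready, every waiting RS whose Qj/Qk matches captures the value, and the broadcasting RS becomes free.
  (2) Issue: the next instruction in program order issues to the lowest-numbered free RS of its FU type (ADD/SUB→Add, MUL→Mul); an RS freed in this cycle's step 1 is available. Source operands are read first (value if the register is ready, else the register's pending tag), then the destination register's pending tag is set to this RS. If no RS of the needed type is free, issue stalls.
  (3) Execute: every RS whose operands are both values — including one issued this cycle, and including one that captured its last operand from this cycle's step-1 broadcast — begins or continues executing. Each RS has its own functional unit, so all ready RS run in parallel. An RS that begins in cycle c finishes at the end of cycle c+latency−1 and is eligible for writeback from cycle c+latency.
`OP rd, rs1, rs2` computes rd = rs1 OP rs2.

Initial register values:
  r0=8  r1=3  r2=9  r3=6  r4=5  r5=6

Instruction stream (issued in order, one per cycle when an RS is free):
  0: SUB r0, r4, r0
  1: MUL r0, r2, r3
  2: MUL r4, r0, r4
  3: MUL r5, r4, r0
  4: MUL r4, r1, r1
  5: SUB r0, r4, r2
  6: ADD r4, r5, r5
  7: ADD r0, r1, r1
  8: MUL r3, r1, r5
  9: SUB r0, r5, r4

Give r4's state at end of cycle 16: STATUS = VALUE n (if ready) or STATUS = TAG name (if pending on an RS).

STATUS = VALUE 29160

c1: issue SUB r0<-Add1 | r0:Add1,r1:3,r2:9,r3:6,r4:5,r5:6
c2: issue MUL r0<-Mul1 | r0:Mul1,r1:3,r2:9,r3:6,r4:5,r5:6
c3: CDB Add1=-3; issue MUL r4<-Mul2 | r0:Mul1,r1:3,r2:9,r3:6,r4:Mul2,r5:6
c4: stall | r0:Mul1,r1:3,r2:9,r3:6,r4:Mul2,r5:6
c5: stall | r0:Mul1,r1:3,r2:9,r3:6,r4:Mul2,r5:6
c6: CDB Mul1=54; issue MUL r5<-Mul1 | r0:54,r1:3,r2:9,r3:6,r4:Mul2,r5:Mul1
c7: stall | r0:54,r1:3,r2:9,r3:6,r4:Mul2,r5:Mul1
c8: stall | r0:54,r1:3,r2:9,r3:6,r4:Mul2,r5:Mul1
c9: stall | r0:54,r1:3,r2:9,r3:6,r4:Mul2,r5:Mul1
c10: CDB Mul2=270; issue MUL r4<-Mul2 | r0:54,r1:3,r2:9,r3:6,r4:Mul2,r5:Mul1
c11: issue SUB r0<-Add1 | r0:Add1,r1:3,r2:9,r3:6,r4:Mul2,r5:Mul1
c12: issue ADD r4<-Add2 | r0:Add1,r1:3,r2:9,r3:6,r4:Add2,r5:Mul1
c13: issue ADD r0<-Add3 | r0:Add3,r1:3,r2:9,r3:6,r4:Add2,r5:Mul1
c14: CDB Mul1=14580; issue MUL r3<-Mul1 | r0:Add3,r1:3,r2:9,r3:Mul1,r4:Add2,r5:14580
c15: CDB Add3=6; issue SUB r0<-Add3 | r0:Add3,r1:3,r2:9,r3:Mul1,r4:Add2,r5:14580
c16: CDB Add2=29160 | r0:Add3,r1:3,r2:9,r3:Mul1,r4:29160,r5:14580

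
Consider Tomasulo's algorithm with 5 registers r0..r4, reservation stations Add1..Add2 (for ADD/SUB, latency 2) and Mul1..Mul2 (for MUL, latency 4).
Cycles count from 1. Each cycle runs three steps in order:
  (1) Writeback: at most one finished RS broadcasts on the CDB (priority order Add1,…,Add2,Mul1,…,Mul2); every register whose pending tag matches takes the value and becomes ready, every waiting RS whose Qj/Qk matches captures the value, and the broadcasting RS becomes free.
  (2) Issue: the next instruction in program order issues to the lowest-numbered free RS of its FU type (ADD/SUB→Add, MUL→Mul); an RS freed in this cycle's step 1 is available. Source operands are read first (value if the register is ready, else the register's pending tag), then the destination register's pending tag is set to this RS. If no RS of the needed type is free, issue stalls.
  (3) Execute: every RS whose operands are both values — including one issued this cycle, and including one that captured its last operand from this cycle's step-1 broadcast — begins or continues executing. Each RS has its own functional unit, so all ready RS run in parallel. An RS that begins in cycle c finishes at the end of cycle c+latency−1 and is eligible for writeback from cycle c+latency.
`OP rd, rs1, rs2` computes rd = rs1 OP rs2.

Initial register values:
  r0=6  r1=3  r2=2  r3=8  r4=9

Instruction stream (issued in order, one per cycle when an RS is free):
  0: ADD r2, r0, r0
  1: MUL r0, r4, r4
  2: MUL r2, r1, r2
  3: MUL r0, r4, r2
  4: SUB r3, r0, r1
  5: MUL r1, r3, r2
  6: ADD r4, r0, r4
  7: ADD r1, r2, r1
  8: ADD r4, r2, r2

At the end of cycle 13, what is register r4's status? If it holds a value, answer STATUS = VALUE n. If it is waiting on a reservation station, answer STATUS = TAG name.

cycle 1: issue ADD r2<-Add1 // r0:6,r1:3,r2:Add1,r3:8,r4:9
cycle 2: issue MUL r0<-Mul1 // r0:Mul1,r1:3,r2:Add1,r3:8,r4:9
cycle 3: CDB Add1=12; issue MUL r2<-Mul2 // r0:Mul1,r1:3,r2:Mul2,r3:8,r4:9
cycle 4: stall // r0:Mul1,r1:3,r2:Mul2,r3:8,r4:9
cycle 5: stall // r0:Mul1,r1:3,r2:Mul2,r3:8,r4:9
cycle 6: CDB Mul1=81; issue MUL r0<-Mul1 // r0:Mul1,r1:3,r2:Mul2,r3:8,r4:9
cycle 7: CDB Mul2=36; issue SUB r3<-Add1 // r0:Mul1,r1:3,r2:36,r3:Add1,r4:9
cycle 8: issue MUL r1<-Mul2 // r0:Mul1,r1:Mul2,r2:36,r3:Add1,r4:9
cycle 9: issue ADD r4<-Add2 // r0:Mul1,r1:Mul2,r2:36,r3:Add1,r4:Add2
cycle 10: stall // r0:Mul1,r1:Mul2,r2:36,r3:Add1,r4:Add2
cycle 11: CDB Mul1=324; stall // r0:324,r1:Mul2,r2:36,r3:Add1,r4:Add2
cycle 12: stall // r0:324,r1:Mul2,r2:36,r3:Add1,r4:Add2
cycle 13: CDB Add1=321; issue ADD r1<-Add1 // r0:324,r1:Add1,r2:36,r3:321,r4:Add2

STATUS = TAG Add2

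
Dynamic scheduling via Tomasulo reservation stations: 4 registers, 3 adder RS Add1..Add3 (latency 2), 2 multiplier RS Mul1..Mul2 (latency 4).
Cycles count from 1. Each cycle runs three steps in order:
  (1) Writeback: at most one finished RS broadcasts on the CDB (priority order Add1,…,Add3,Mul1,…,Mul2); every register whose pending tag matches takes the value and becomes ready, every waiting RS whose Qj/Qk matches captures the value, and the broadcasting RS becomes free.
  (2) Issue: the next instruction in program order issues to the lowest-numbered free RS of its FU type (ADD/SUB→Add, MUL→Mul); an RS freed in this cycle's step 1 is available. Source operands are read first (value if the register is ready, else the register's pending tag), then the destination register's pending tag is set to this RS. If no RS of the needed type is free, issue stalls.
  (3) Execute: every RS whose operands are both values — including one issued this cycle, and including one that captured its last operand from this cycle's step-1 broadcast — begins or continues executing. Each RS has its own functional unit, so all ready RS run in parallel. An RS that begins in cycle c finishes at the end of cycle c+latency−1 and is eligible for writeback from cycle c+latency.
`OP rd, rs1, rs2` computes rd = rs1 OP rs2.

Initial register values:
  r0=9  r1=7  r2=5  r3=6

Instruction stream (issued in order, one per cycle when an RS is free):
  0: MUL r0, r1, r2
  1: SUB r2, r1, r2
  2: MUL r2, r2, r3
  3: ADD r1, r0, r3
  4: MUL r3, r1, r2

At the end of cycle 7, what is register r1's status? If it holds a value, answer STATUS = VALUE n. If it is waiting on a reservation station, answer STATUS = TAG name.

STATUS = VALUE 41

  c1: issue MUL r0<-Mul1  regs: r0:Mul1,r1:7,r2:5,r3:6
  c2: issue SUB r2<-Add1  regs: r0:Mul1,r1:7,r2:Add1,r3:6
  c3: issue MUL r2<-Mul2  regs: r0:Mul1,r1:7,r2:Mul2,r3:6
  c4: CDB Add1=2; issue ADD r1<-Add1  regs: r0:Mul1,r1:Add1,r2:Mul2,r3:6
  c5: CDB Mul1=35; issue MUL r3<-Mul1  regs: r0:35,r1:Add1,r2:Mul2,r3:Mul1
  c6: -  regs: r0:35,r1:Add1,r2:Mul2,r3:Mul1
  c7: CDB Add1=41  regs: r0:35,r1:41,r2:Mul2,r3:Mul1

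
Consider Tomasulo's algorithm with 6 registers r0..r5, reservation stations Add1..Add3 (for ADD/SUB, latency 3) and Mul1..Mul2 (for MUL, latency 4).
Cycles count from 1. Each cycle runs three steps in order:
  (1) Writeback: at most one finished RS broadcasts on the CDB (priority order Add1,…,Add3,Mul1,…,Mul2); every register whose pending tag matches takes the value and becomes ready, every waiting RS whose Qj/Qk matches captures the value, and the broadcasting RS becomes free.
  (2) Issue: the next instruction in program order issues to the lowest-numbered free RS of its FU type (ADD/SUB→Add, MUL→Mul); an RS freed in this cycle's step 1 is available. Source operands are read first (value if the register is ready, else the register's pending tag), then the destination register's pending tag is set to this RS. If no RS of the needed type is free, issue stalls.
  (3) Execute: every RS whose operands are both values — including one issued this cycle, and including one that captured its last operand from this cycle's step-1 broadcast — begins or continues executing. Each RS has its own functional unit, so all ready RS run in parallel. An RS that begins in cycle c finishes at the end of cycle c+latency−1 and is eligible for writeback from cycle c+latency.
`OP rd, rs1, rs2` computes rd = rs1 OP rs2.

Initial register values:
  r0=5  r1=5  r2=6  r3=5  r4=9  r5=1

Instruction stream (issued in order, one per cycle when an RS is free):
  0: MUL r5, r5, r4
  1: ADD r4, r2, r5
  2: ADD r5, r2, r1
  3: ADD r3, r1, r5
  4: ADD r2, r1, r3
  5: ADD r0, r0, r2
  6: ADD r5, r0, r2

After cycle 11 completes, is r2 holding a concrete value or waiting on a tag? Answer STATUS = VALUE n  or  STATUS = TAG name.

STATUS = TAG Add2

  c1: issue MUL r5<-Mul1  regs: r0:5,r1:5,r2:6,r3:5,r4:9,r5:Mul1
  c2: issue ADD r4<-Add1  regs: r0:5,r1:5,r2:6,r3:5,r4:Add1,r5:Mul1
  c3: issue ADD r5<-Add2  regs: r0:5,r1:5,r2:6,r3:5,r4:Add1,r5:Add2
  c4: issue ADD r3<-Add3  regs: r0:5,r1:5,r2:6,r3:Add3,r4:Add1,r5:Add2
  c5: CDB Mul1=9; stall  regs: r0:5,r1:5,r2:6,r3:Add3,r4:Add1,r5:Add2
  c6: CDB Add2=11; issue ADD r2<-Add2  regs: r0:5,r1:5,r2:Add2,r3:Add3,r4:Add1,r5:11
  c7: stall  regs: r0:5,r1:5,r2:Add2,r3:Add3,r4:Add1,r5:11
  c8: CDB Add1=15; issue ADD r0<-Add1  regs: r0:Add1,r1:5,r2:Add2,r3:Add3,r4:15,r5:11
  c9: CDB Add3=16; issue ADD r5<-Add3  regs: r0:Add1,r1:5,r2:Add2,r3:16,r4:15,r5:Add3
  c10: -  regs: r0:Add1,r1:5,r2:Add2,r3:16,r4:15,r5:Add3
  c11: -  regs: r0:Add1,r1:5,r2:Add2,r3:16,r4:15,r5:Add3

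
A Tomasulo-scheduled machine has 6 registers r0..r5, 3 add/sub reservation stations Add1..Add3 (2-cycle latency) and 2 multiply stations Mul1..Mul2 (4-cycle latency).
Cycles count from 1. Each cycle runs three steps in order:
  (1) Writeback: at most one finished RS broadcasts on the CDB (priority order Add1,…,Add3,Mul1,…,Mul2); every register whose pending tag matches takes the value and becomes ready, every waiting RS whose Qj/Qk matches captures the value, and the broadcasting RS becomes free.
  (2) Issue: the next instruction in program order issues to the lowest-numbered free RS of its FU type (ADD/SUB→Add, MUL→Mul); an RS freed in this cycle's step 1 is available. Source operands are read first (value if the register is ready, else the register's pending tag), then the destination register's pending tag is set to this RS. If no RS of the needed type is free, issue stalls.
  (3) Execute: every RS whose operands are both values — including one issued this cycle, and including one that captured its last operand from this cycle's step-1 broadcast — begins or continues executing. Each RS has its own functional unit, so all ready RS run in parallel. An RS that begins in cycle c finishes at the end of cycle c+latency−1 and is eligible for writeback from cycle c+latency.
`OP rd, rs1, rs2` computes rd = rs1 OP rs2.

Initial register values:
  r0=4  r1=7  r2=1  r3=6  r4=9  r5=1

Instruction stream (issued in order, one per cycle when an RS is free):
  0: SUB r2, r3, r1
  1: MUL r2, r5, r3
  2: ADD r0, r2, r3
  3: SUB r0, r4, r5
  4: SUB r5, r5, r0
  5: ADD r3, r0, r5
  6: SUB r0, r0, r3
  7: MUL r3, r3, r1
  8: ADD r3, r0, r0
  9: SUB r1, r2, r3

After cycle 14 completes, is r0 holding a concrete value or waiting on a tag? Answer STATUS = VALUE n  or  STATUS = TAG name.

STATUS = VALUE 7

c1: issue SUB r2<-Add1 | r0:4,r1:7,r2:Add1,r3:6,r4:9,r5:1
c2: issue MUL r2<-Mul1 | r0:4,r1:7,r2:Mul1,r3:6,r4:9,r5:1
c3: CDB Add1=-1; issue ADD r0<-Add1 | r0:Add1,r1:7,r2:Mul1,r3:6,r4:9,r5:1
c4: issue SUB r0<-Add2 | r0:Add2,r1:7,r2:Mul1,r3:6,r4:9,r5:1
c5: issue SUB r5<-Add3 | r0:Add2,r1:7,r2:Mul1,r3:6,r4:9,r5:Add3
c6: CDB Add2=8; issue ADD r3<-Add2 | r0:8,r1:7,r2:Mul1,r3:Add2,r4:9,r5:Add3
c7: CDB Mul1=6; stall | r0:8,r1:7,r2:6,r3:Add2,r4:9,r5:Add3
c8: CDB Add3=-7; issue SUB r0<-Add3 | r0:Add3,r1:7,r2:6,r3:Add2,r4:9,r5:-7
c9: CDB Add1=12; issue MUL r3<-Mul1 | r0:Add3,r1:7,r2:6,r3:Mul1,r4:9,r5:-7
c10: CDB Add2=1; issue ADD r3<-Add1 | r0:Add3,r1:7,r2:6,r3:Add1,r4:9,r5:-7
c11: issue SUB r1<-Add2 | r0:Add3,r1:Add2,r2:6,r3:Add1,r4:9,r5:-7
c12: CDB Add3=7 | r0:7,r1:Add2,r2:6,r3:Add1,r4:9,r5:-7
c13: - | r0:7,r1:Add2,r2:6,r3:Add1,r4:9,r5:-7
c14: CDB Add1=14 | r0:7,r1:Add2,r2:6,r3:14,r4:9,r5:-7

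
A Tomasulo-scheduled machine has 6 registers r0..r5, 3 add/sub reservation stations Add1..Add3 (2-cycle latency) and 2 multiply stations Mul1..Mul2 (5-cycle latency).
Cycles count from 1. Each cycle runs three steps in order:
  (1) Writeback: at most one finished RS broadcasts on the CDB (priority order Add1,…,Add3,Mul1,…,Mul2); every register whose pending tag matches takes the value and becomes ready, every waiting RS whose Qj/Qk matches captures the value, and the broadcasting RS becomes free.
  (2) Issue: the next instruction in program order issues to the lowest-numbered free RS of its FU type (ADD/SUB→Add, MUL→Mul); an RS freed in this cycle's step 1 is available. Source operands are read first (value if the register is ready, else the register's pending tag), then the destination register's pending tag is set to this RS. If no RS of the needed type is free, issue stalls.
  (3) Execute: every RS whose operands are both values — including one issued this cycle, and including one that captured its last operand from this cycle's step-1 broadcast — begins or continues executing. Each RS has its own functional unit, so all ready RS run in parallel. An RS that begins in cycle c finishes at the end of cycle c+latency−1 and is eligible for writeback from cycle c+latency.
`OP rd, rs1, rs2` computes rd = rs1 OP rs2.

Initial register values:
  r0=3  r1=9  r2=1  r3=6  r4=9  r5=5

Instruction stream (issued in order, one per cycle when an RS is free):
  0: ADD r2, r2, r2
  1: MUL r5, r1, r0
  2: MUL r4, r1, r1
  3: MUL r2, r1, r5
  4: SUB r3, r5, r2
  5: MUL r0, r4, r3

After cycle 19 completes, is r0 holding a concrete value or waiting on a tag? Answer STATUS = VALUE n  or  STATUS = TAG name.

  c1: issue ADD r2<-Add1  regs: r0:3,r1:9,r2:Add1,r3:6,r4:9,r5:5
  c2: issue MUL r5<-Mul1  regs: r0:3,r1:9,r2:Add1,r3:6,r4:9,r5:Mul1
  c3: CDB Add1=2; issue MUL r4<-Mul2  regs: r0:3,r1:9,r2:2,r3:6,r4:Mul2,r5:Mul1
  c4: stall  regs: r0:3,r1:9,r2:2,r3:6,r4:Mul2,r5:Mul1
  c5: stall  regs: r0:3,r1:9,r2:2,r3:6,r4:Mul2,r5:Mul1
  c6: stall  regs: r0:3,r1:9,r2:2,r3:6,r4:Mul2,r5:Mul1
  c7: CDB Mul1=27; issue MUL r2<-Mul1  regs: r0:3,r1:9,r2:Mul1,r3:6,r4:Mul2,r5:27
  c8: CDB Mul2=81; issue SUB r3<-Add1  regs: r0:3,r1:9,r2:Mul1,r3:Add1,r4:81,r5:27
  c9: issue MUL r0<-Mul2  regs: r0:Mul2,r1:9,r2:Mul1,r3:Add1,r4:81,r5:27
  c10: -  regs: r0:Mul2,r1:9,r2:Mul1,r3:Add1,r4:81,r5:27
  c11: -  regs: r0:Mul2,r1:9,r2:Mul1,r3:Add1,r4:81,r5:27
  c12: CDB Mul1=243  regs: r0:Mul2,r1:9,r2:243,r3:Add1,r4:81,r5:27
  c13: -  regs: r0:Mul2,r1:9,r2:243,r3:Add1,r4:81,r5:27
  c14: CDB Add1=-216  regs: r0:Mul2,r1:9,r2:243,r3:-216,r4:81,r5:27
  c15: -  regs: r0:Mul2,r1:9,r2:243,r3:-216,r4:81,r5:27
  c16: -  regs: r0:Mul2,r1:9,r2:243,r3:-216,r4:81,r5:27
  c17: -  regs: r0:Mul2,r1:9,r2:243,r3:-216,r4:81,r5:27
  c18: -  regs: r0:Mul2,r1:9,r2:243,r3:-216,r4:81,r5:27
  c19: CDB Mul2=-17496  regs: r0:-17496,r1:9,r2:243,r3:-216,r4:81,r5:27

STATUS = VALUE -17496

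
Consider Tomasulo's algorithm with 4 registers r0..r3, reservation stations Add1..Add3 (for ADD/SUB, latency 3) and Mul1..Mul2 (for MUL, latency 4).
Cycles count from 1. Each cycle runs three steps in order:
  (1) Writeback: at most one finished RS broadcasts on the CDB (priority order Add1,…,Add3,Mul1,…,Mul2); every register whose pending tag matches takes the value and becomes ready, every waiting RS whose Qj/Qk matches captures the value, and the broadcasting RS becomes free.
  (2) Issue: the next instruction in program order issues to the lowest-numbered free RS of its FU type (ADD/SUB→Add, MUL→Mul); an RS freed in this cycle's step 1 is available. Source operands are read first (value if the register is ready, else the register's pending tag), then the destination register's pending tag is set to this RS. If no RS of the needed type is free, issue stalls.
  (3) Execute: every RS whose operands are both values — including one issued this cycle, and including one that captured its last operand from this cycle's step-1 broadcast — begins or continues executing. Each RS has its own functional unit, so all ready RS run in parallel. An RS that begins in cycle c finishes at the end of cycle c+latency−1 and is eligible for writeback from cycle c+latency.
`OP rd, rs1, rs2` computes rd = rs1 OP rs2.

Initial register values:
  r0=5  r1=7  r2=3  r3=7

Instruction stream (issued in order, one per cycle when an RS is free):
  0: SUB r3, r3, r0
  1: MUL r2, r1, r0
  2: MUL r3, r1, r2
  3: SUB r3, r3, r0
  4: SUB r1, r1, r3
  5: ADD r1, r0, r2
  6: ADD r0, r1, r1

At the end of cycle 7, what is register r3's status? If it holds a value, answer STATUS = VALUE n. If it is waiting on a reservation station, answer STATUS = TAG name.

STATUS = TAG Add1

cycle 1: issue SUB r3<-Add1 // r0:5,r1:7,r2:3,r3:Add1
cycle 2: issue MUL r2<-Mul1 // r0:5,r1:7,r2:Mul1,r3:Add1
cycle 3: issue MUL r3<-Mul2 // r0:5,r1:7,r2:Mul1,r3:Mul2
cycle 4: CDB Add1=2; issue SUB r3<-Add1 // r0:5,r1:7,r2:Mul1,r3:Add1
cycle 5: issue SUB r1<-Add2 // r0:5,r1:Add2,r2:Mul1,r3:Add1
cycle 6: CDB Mul1=35; issue ADD r1<-Add3 // r0:5,r1:Add3,r2:35,r3:Add1
cycle 7: stall // r0:5,r1:Add3,r2:35,r3:Add1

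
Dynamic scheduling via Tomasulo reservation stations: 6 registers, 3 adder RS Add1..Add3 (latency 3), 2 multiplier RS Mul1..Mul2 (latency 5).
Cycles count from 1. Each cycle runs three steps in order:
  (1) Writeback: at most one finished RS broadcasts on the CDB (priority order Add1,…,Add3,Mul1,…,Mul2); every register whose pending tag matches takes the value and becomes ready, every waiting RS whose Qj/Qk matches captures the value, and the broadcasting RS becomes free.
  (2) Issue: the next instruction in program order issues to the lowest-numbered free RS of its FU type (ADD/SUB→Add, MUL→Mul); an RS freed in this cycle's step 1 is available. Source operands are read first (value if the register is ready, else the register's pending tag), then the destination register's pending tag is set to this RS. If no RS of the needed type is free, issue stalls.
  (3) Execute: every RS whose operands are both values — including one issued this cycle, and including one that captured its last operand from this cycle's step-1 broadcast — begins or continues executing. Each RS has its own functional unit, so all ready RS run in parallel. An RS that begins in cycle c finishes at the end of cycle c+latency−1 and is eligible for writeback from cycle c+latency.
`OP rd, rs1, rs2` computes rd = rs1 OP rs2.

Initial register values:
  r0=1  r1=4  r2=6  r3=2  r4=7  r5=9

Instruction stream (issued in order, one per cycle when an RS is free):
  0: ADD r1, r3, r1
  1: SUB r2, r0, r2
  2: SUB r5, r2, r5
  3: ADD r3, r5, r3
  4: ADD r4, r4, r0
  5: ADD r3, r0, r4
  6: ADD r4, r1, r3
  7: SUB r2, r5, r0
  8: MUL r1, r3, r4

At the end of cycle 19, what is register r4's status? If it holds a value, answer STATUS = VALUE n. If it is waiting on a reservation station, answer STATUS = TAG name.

STATUS = VALUE 15

cycle 1: issue ADD r1<-Add1 // r0:1,r1:Add1,r2:6,r3:2,r4:7,r5:9
cycle 2: issue SUB r2<-Add2 // r0:1,r1:Add1,r2:Add2,r3:2,r4:7,r5:9
cycle 3: issue SUB r5<-Add3 // r0:1,r1:Add1,r2:Add2,r3:2,r4:7,r5:Add3
cycle 4: CDB Add1=6; issue ADD r3<-Add1 // r0:1,r1:6,r2:Add2,r3:Add1,r4:7,r5:Add3
cycle 5: CDB Add2=-5; issue ADD r4<-Add2 // r0:1,r1:6,r2:-5,r3:Add1,r4:Add2,r5:Add3
cycle 6: stall // r0:1,r1:6,r2:-5,r3:Add1,r4:Add2,r5:Add3
cycle 7: stall // r0:1,r1:6,r2:-5,r3:Add1,r4:Add2,r5:Add3
cycle 8: CDB Add2=8; issue ADD r3<-Add2 // r0:1,r1:6,r2:-5,r3:Add2,r4:8,r5:Add3
cycle 9: CDB Add3=-14; issue ADD r4<-Add3 // r0:1,r1:6,r2:-5,r3:Add2,r4:Add3,r5:-14
cycle 10: stall // r0:1,r1:6,r2:-5,r3:Add2,r4:Add3,r5:-14
cycle 11: CDB Add2=9; issue SUB r2<-Add2 // r0:1,r1:6,r2:Add2,r3:9,r4:Add3,r5:-14
cycle 12: CDB Add1=-12; issue MUL r1<-Mul1 // r0:1,r1:Mul1,r2:Add2,r3:9,r4:Add3,r5:-14
cycle 13: - // r0:1,r1:Mul1,r2:Add2,r3:9,r4:Add3,r5:-14
cycle 14: CDB Add2=-15 // r0:1,r1:Mul1,r2:-15,r3:9,r4:Add3,r5:-14
cycle 15: CDB Add3=15 // r0:1,r1:Mul1,r2:-15,r3:9,r4:15,r5:-14
cycle 16: - // r0:1,r1:Mul1,r2:-15,r3:9,r4:15,r5:-14
cycle 17: - // r0:1,r1:Mul1,r2:-15,r3:9,r4:15,r5:-14
cycle 18: - // r0:1,r1:Mul1,r2:-15,r3:9,r4:15,r5:-14
cycle 19: - // r0:1,r1:Mul1,r2:-15,r3:9,r4:15,r5:-14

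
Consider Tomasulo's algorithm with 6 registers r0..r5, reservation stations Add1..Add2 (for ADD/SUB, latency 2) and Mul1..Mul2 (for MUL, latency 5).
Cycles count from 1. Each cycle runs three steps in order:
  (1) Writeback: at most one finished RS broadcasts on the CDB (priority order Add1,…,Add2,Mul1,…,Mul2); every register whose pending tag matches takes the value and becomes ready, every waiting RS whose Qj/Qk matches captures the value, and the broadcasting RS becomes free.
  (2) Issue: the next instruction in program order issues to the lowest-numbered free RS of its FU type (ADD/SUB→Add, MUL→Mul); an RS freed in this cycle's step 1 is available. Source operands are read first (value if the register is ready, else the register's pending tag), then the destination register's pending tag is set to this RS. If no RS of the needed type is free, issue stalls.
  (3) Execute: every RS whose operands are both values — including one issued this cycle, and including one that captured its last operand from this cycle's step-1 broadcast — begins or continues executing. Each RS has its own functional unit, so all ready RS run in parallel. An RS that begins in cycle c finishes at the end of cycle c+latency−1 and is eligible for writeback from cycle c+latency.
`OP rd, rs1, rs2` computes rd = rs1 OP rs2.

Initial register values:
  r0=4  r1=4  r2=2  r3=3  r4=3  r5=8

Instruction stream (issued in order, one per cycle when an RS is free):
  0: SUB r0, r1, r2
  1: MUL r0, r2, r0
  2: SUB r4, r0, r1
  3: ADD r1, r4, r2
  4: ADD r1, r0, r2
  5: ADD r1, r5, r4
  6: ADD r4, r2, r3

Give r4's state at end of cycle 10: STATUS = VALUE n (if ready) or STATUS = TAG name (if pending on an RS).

cycle 1: issue SUB r0<-Add1 // r0:Add1,r1:4,r2:2,r3:3,r4:3,r5:8
cycle 2: issue MUL r0<-Mul1 // r0:Mul1,r1:4,r2:2,r3:3,r4:3,r5:8
cycle 3: CDB Add1=2; issue SUB r4<-Add1 // r0:Mul1,r1:4,r2:2,r3:3,r4:Add1,r5:8
cycle 4: issue ADD r1<-Add2 // r0:Mul1,r1:Add2,r2:2,r3:3,r4:Add1,r5:8
cycle 5: stall // r0:Mul1,r1:Add2,r2:2,r3:3,r4:Add1,r5:8
cycle 6: stall // r0:Mul1,r1:Add2,r2:2,r3:3,r4:Add1,r5:8
cycle 7: stall // r0:Mul1,r1:Add2,r2:2,r3:3,r4:Add1,r5:8
cycle 8: CDB Mul1=4; stall // r0:4,r1:Add2,r2:2,r3:3,r4:Add1,r5:8
cycle 9: stall // r0:4,r1:Add2,r2:2,r3:3,r4:Add1,r5:8
cycle 10: CDB Add1=0; issue ADD r1<-Add1 // r0:4,r1:Add1,r2:2,r3:3,r4:0,r5:8

STATUS = VALUE 0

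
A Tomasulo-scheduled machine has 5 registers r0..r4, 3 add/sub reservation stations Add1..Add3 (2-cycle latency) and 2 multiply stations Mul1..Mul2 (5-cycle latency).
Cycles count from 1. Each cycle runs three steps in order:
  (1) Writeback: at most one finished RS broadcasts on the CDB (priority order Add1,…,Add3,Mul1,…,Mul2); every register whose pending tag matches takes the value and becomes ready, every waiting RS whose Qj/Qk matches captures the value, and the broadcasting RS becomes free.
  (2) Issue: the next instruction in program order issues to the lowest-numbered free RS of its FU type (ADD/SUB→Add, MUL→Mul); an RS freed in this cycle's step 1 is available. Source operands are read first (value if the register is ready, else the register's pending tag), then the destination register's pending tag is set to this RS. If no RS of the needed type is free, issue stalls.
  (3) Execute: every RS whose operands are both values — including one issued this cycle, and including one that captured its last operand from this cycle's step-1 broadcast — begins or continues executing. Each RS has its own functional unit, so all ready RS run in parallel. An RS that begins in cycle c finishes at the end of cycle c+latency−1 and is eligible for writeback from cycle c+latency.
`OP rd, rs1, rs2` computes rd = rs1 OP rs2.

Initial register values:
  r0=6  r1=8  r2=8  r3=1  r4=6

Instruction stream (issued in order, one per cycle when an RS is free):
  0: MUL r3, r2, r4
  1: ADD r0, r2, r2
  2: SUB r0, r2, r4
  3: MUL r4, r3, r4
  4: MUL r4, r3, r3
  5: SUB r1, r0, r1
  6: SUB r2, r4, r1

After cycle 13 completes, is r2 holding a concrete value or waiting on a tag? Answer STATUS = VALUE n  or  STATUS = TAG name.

STATUS = VALUE 2310

cycle 1: issue MUL r3<-Mul1 // r0:6,r1:8,r2:8,r3:Mul1,r4:6
cycle 2: issue ADD r0<-Add1 // r0:Add1,r1:8,r2:8,r3:Mul1,r4:6
cycle 3: issue SUB r0<-Add2 // r0:Add2,r1:8,r2:8,r3:Mul1,r4:6
cycle 4: CDB Add1=16; issue MUL r4<-Mul2 // r0:Add2,r1:8,r2:8,r3:Mul1,r4:Mul2
cycle 5: CDB Add2=2; stall // r0:2,r1:8,r2:8,r3:Mul1,r4:Mul2
cycle 6: CDB Mul1=48; issue MUL r4<-Mul1 // r0:2,r1:8,r2:8,r3:48,r4:Mul1
cycle 7: issue SUB r1<-Add1 // r0:2,r1:Add1,r2:8,r3:48,r4:Mul1
cycle 8: issue SUB r2<-Add2 // r0:2,r1:Add1,r2:Add2,r3:48,r4:Mul1
cycle 9: CDB Add1=-6 // r0:2,r1:-6,r2:Add2,r3:48,r4:Mul1
cycle 10: - // r0:2,r1:-6,r2:Add2,r3:48,r4:Mul1
cycle 11: CDB Mul1=2304 // r0:2,r1:-6,r2:Add2,r3:48,r4:2304
cycle 12: CDB Mul2=288 // r0:2,r1:-6,r2:Add2,r3:48,r4:2304
cycle 13: CDB Add2=2310 // r0:2,r1:-6,r2:2310,r3:48,r4:2304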